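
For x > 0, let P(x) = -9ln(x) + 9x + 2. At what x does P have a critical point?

1

P'(x) = -9/x + 9 = 0 gives x = 1.
P''(x) = 9/x², which is positive for x > 0, so this is a local minimum.
P(1) = -9·ln(1) + 9 + 2 ≈ 11.0000.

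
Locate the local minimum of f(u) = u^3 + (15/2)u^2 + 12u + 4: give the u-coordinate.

-1

f'(u) = 3u^2 + 15u + 12 = 0 at u = -4, -1.
Second-derivative test with f''(u) = 6u + 15: f''(-4) = -9 < 0 ⇒ local maximum; f''(-1) = 9 > 0 ⇒ local minimum.
The local minimum is f(-1) = -3/2.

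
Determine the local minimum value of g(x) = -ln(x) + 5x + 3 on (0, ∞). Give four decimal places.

5.6094

g'(x) = -1/x + 5 = 0 gives x = 1/5.
g''(x) = 1/x², which is positive for x > 0, so this is a local minimum.
g(1/5) = -1·ln(1/5) + 1 + 3 ≈ 5.6094.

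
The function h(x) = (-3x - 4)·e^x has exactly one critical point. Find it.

-7/3

h'(x) = (-3)·e^x + (-3x - 4)·1·e^x = (-3x - 7)·e^x. Since e^x > 0, the only critical point is x = -7/3.
h''(-7/3) has the same sign as -3 < 0, so this is a local maximum.
h(-7/3) = (3)·e^(-7/3) ≈ 0.2909.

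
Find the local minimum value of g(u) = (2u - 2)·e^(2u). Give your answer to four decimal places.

Differentiating with the product rule gives g'(u) = (4u - 2)·e^(2u). Since e^(2u) > 0, the only critical point is u = 1/2.
g''(1/2) has the same sign as 4 > 0, so this is a local minimum.
g(1/2) = (-1)·e^(1) ≈ -2.7183.

-2.7183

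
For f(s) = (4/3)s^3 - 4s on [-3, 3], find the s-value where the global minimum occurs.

f'(s) = 4s^2 - 4, which vanishes at s = -1 and s = 1.
Compare values at every candidate in [-3, 3]: f(-3) = -24,  f(-1) = 8/3,  f(1) = -8/3,  f(3) = 24.
So the minimum is f(-3) = -24.

-3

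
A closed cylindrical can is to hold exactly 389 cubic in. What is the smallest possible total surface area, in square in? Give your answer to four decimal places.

294.9947

With radius r and height h, πr²h = 389 so h = 389/(πr²), and S(r) = 2πr² + 2πrh = 2πr² + 2·389/r.
S'(r) = 4πr − 2·389/r² = 0 ⇒ r³ = 389/(2π), so r ≈ 3.9560 and h = 2r ≈ 7.9120.
S''(r) = 4π + 4·389/r³ > 0, so this is the minimum; S ≈ 294.9947.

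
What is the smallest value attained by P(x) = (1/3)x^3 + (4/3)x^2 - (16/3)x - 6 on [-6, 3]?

Differentiating, P'(x) = x^2 + (8/3)x - 16/3; which vanishes at x = -4 and x = 4/3.
Candidates: P(-6) = 2; P(-4) = 46/3; P(4/3) = -806/81; P(3) = -1.
Hence the absolute minimum is -806/81 at x = 4/3.

-806/81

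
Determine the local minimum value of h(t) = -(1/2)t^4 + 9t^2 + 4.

Critical points: h'(t) = -2t^3 + 18t vanishes at t = -3, 0, 3.
Second-derivative test with h''(t) = -6t^2 + 18: h''(-3) = -36 < 0 ⇒ local maximum; h''(0) = 18 > 0 ⇒ local minimum; h''(3) = -36 < 0 ⇒ local maximum.
So the local minimum value is h(0) = 4.

4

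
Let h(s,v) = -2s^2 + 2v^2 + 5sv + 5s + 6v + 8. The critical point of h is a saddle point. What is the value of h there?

∂h/∂s = -4s + 5v + 5 = 0 and ∂h/∂v = 5s + 4v + 6 = 0, so (s, v) = (-10/41, -49/41).
The Hessian has h_{ss} = -4, h_{vv} = 4, h_{sv} = 5, giving D = -41 < 0, so the point is a saddle point.
h(-10/41, -49/41) = 156/41.

156/41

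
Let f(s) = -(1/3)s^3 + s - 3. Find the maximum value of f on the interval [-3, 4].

Differentiating, f'(s) = -s^2 + 1; which vanishes at s = -1 and s = 1.
Candidates: f(-3) = 3,  f(-1) = -11/3,  f(1) = -7/3,  f(4) = -61/3.
So the maximum is f(-3) = 3.

3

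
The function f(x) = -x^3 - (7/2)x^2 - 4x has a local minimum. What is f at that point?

40/27

f'(x) = -3x^2 - 7x - 4. Setting f'(x) = 0 gives x ∈ {-4/3, -1}.
f''(x) = -6x - 7. f''(-4/3) = 1 > 0 ⇒ local minimum; f''(-1) = -1 < 0 ⇒ local maximum.
Thus f has its local minimum at x = -4/3, with value 40/27.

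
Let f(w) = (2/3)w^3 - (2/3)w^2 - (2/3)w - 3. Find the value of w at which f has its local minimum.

Critical points: f'(w) = 2w^2 - (4/3)w - 2/3 vanishes at w = -1/3, 1.
f''(w) = 4w - 4/3. f''(-1/3) = -8/3 < 0 ⇒ local maximum; f''(1) = 8/3 > 0 ⇒ local minimum.
Thus f has its local minimum at w = 1, with value -11/3.

1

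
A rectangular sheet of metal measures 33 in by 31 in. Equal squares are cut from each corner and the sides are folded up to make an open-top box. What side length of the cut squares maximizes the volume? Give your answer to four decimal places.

With cut size x, the volume is V(x) = x(33 − 2x)(31 − 2x) for 0 < x < 15.5.
V'(x) = 12x^2 − 256x + 1023. Setting V'(x) = 0 gives x ≈ 5.3255 (the root in (0, 15.5)).
V''(x) = 24x − 256 is negative there, so this is the maximum; V ≈ 2421.9298.

5.3255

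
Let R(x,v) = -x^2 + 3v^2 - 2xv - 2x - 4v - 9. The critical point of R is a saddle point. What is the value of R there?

-33/4

∂R/∂x = -2x - 2v - 2 = 0 and ∂R/∂v = -2x + 6v - 4 = 0, so (x, v) = (-5/4, 1/4).
The Hessian has R_{xx} = -2, R_{vv} = 6, R_{xv} = -2, giving D = -16 < 0, so the point is a saddle point.
R(-5/4, 1/4) = -33/4.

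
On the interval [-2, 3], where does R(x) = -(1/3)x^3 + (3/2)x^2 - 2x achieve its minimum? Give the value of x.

3

R'(x) = -x^2 + 3x - 2, which vanishes at x = 1 and x = 2.
Candidates: R(-2) = 38/3,  R(1) = -5/6,  R(2) = -2/3,  R(3) = -3/2.
So the minimum is R(3) = -3/2.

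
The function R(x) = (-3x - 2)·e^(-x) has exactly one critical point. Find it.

R'(x) = (-3)·e^(-x) + (-3x - 2)·(-1)·e^(-x) = (3x - 1)·e^(-x). Since e^(-x) > 0, the only critical point is x = 1/3.
R''(1/3) has the same sign as 3 > 0, so this is a local minimum.
R(1/3) = (-3)·e^(-1/3) ≈ -2.1496.

1/3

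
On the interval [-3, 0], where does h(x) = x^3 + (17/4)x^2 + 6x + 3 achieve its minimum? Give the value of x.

The derivative is 3x^2 + (17/2)x + 6, which vanishes at x = -3/2 and x = -4/3.
Candidates: h(-3) = -15/4; h(-3/2) = 3/16; h(-4/3) = 5/27; h(0) = 3.
So the minimum is h(-3) = -15/4.

-3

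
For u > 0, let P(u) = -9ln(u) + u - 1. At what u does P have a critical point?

P'(u) = -9/u + 1 = 0 gives u = 9.
P''(u) = 9/u², which is positive for u > 0, so this is a local minimum.
P(9) = -9·ln(9) + 9 - 1 ≈ -11.7750.

9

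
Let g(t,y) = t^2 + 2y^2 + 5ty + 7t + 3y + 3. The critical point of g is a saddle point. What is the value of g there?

∂g/∂t = 2t + 5y + 7 = 0 and ∂g/∂y = 5t + 4y + 3 = 0, so (t, y) = (13/17, -29/17).
The Hessian has g_{tt} = 2, g_{yy} = 4, g_{ty} = 5, giving D = -17 < 0, so the point is a saddle point.
g(13/17, -29/17) = 53/17.

53/17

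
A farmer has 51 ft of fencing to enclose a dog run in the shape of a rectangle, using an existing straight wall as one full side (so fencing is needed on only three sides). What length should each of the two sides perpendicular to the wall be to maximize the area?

Let the sides perpendicular to the wall have length x and the parallel side y, so 2x + y = 51 and the area is A = xy = x(51 − 2x).
A'(x) = 51 − 4x = 0 gives x = 51/4, and A''(x) = −4 < 0 confirms a maximum.
Then y = 51 − 2·51/4 = 51/2 and A = 2601/8.

51/4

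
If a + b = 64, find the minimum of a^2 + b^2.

With a + b = 64, a^2 + b^2 = a^2 + (64 − a)^2.
The derivative 2a − 2(64 − a) = 4a − 128 vanishes at a = 32; second derivative 4 > 0, a minimum.
The minimum is 2·(32)^2 = 2048.

2048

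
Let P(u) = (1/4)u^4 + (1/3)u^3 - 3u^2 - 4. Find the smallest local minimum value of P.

-79/4

P'(u) = u^3 + u^2 - 6u. Setting P'(u) = 0 gives u ∈ {-3, 0, 2}.
Second-derivative test with P''(u) = 3u^2 + 2u - 6: P''(-3) = 15 > 0 ⇒ local minimum; P''(0) = -6 < 0 ⇒ local maximum; P''(2) = 10 > 0 ⇒ local minimum.
So the smallest local minimum value is P(-3) = -79/4.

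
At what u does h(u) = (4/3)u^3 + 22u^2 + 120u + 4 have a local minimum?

h'(u) = 4u^2 + 44u + 120 = 0 at u = -6, -5.
Second-derivative test with h''(u) = 8u + 44: h''(-6) = -4 < 0 ⇒ local maximum; h''(-5) = 4 > 0 ⇒ local minimum.
Thus h has its local minimum at u = -5, with value -638/3.

-5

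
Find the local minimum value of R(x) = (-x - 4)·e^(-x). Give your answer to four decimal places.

-20.0855

Differentiating with the product rule gives R'(x) = (x + 3)·e^(-x). Since e^(-x) > 0, the only critical point is x = -3.
R''(-3) has the same sign as 1 > 0, so this is a local minimum.
R(-3) = (-1)·e^(3) ≈ -20.0855.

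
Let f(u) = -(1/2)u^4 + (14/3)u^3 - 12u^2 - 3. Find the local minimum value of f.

f'(u) = -2u^3 + 14u^2 - 24u = 0 at u = 0, 3, 4.
Second-derivative test with f''(u) = -6u^2 + 28u - 24: f''(0) = -24 < 0 ⇒ local maximum; f''(3) = 6 > 0 ⇒ local minimum; f''(4) = -8 < 0 ⇒ local maximum.
So the local minimum value is f(3) = -51/2.

-51/2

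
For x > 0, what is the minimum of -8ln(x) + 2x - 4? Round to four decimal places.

g'(x) = -8/x + 2 = 0 gives x = 4.
g''(x) = 8/x², which is positive for x > 0, so this is a local minimum.
g(4) = -8·ln(4) + 8 - 4 ≈ -7.0904.

-7.0904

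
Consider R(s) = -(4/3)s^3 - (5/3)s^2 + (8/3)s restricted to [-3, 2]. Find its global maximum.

The derivative is -4s^2 - (10/3)s + 8/3, which vanishes at s = -4/3 and s = 1/2.
Evaluating at the critical points and endpoints: R(-3) = 13; R(-4/3) = -272/81; R(1/2) = 3/4; R(2) = -12.
So the maximum is R(-3) = 13.

13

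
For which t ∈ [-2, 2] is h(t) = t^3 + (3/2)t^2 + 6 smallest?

-2

The derivative is 3t^2 + 3t, which vanishes at t = -1 and t = 0.
Evaluating at the critical points and endpoints: h(-2) = 4,  h(-1) = 13/2,  h(0) = 6,  h(2) = 20.
Hence the absolute minimum is 4 at t = -2.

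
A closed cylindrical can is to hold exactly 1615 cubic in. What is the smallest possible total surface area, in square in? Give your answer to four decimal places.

With radius r and height h, πr²h = 1615 so h = 1615/(πr²), and S(r) = 2πr² + 2πrh = 2πr² + 2·1615/r.
S'(r) = 4πr − 2·1615/r² = 0 ⇒ r³ = 1615/(2π), so r ≈ 6.3582 and h = 2r ≈ 12.7163.
S''(r) = 4π + 4·1615/r³ > 0, so this is the minimum; S ≈ 762.0139.

762.0139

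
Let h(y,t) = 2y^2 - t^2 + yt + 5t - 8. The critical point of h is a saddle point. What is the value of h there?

∂h/∂y = 4y + t = 0 and ∂h/∂t = y - 2t + 5 = 0, so (y, t) = (-5/9, 20/9).
The Hessian has h_{yy} = 4, h_{tt} = -2, h_{yt} = 1, giving D = -9 < 0, so the point is a saddle point.
h(-5/9, 20/9) = -22/9.

-22/9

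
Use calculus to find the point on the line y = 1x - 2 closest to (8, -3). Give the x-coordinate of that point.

Minimize D(x)^2 = (x - 8)^2 + (x + 1)^2.
d/dx[D^2] = 2(x - 8) + 2·1·(x + 1) = 0 ⇒ x = 7/2.
Then y = 3/2 and the distance is √(81/2) ≈ 6.3640.

7/2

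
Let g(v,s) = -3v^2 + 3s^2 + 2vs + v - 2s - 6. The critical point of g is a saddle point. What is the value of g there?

-49/8

∂g/∂v = -6v + 2s + 1 = 0 and ∂g/∂s = 2v + 6s - 2 = 0, so (v, s) = (1/4, 1/4).
The Hessian has g_{vv} = -6, g_{ss} = 6, g_{vs} = 2, giving D = -40 < 0, so the point is a saddle point.
g(1/4, 1/4) = -49/8.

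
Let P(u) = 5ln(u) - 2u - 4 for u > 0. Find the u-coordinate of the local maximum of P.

5/2

P'(u) = 5/u − 2 = 0 gives u = 5/2.
P''(u) = -5/u², which is negative for u > 0, so this is a local maximum.
P(5/2) = 5·ln(5/2) - 5 - 4 ≈ -4.4185.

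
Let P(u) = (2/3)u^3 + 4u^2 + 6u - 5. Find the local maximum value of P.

-5

P'(u) = 2u^2 + 8u + 6. Setting P'(u) = 0 gives u ∈ {-3, -1}.
Second-derivative test with P''(u) = 4u + 8: P''(-3) = -4 < 0 ⇒ local maximum; P''(-1) = 4 > 0 ⇒ local minimum.
Thus P has its local maximum at u = -3, with value -5.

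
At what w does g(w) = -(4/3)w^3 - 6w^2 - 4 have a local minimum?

g'(w) = -4w^2 - 12w. Setting g'(w) = 0 gives w ∈ {-3, 0}.
Second-derivative test with g''(w) = -8w - 12: g''(-3) = 12 > 0 ⇒ local minimum; g''(0) = -12 < 0 ⇒ local maximum.
The local minimum is g(-3) = -22.

-3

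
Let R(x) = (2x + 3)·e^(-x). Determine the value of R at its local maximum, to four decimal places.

3.2974

By the product rule, R'(x) = (-2x - 1)·e^(-x). Since e^(-x) > 0, the only critical point is x = -1/2.
R''(-1/2) has the same sign as -2 < 0, so this is a local maximum.
R(-1/2) = (2)·e^(1/2) ≈ 3.2974.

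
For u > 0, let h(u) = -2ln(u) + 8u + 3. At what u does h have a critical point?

h'(u) = -2/u + 8 = 0 gives u = 1/4.
h''(u) = 2/u², which is positive for u > 0, so this is a local minimum.
h(1/4) = -2·ln(1/4) + 2 + 3 ≈ 7.7726.

1/4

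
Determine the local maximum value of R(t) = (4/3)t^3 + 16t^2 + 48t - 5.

-5

R'(t) = 4t^2 + 32t + 48 = 0 at t = -6, -2.
R''(t) = 8t + 32. R''(-6) = -16 < 0 ⇒ local maximum; R''(-2) = 16 > 0 ⇒ local minimum.
Thus R has its local maximum at t = -6, with value -5.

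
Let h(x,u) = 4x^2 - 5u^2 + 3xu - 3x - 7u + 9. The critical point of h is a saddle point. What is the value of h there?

∂h/∂x = 8x + 3u - 3 = 0 and ∂h/∂u = 3x - 10u - 7 = 0, so (x, u) = (51/89, -47/89).
The Hessian has h_{xx} = 8, h_{uu} = -10, h_{xu} = 3, giving D = -89 < 0, so the point is a saddle point.
h(51/89, -47/89) = 889/89.

889/89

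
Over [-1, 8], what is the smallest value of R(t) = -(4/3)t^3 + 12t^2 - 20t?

-224/3

The derivative is -4t^2 + 24t - 20, which vanishes at t = 1 and t = 5.
Compare values at every candidate in [-1, 8]: R(-1) = 100/3,  R(1) = -28/3,  R(5) = 100/3,  R(8) = -224/3.
Hence the absolute minimum is -224/3 at t = 8.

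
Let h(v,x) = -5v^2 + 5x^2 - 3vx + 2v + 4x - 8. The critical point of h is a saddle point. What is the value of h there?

-908/109

∂h/∂v = -10v - 3x + 2 = 0 and ∂h/∂x = -3v + 10x + 4 = 0, so (v, x) = (32/109, -34/109).
The Hessian has h_{vv} = -10, h_{xx} = 10, h_{vx} = -3, giving D = -109 < 0, so the point is a saddle point.
h(32/109, -34/109) = -908/109.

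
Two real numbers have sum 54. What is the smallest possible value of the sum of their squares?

1458

With a + b = 54, a^2 + b^2 = a^2 + (54 − a)^2.
The derivative 2a − 2(54 − a) = 4a − 108 vanishes at a = 27; second derivative 4 > 0, a minimum.
The minimum is 2·(27)^2 = 1458.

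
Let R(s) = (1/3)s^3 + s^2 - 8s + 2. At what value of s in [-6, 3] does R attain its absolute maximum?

-4

The derivative is s^2 + 2s - 8, which vanishes at s = -4 and s = 2.
Candidates: R(-6) = 14, R(-4) = 86/3, R(2) = -22/3, R(3) = -4.
So the maximum is R(-4) = 86/3.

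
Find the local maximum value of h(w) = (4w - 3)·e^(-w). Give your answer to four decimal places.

h'(w) = 4·e^(-w) + (4w - 3)·(-1)·e^(-w) = (-4w + 7)·e^(-w). Since e^(-w) > 0, the only critical point is w = 7/4.
h''(7/4) has the same sign as -4 < 0, so this is a local maximum.
h(7/4) = (4)·e^(-7/4) ≈ 0.6951.

0.6951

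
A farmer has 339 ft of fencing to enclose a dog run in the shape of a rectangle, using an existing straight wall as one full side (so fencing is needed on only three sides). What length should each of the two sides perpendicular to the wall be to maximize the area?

339/4

Let the sides perpendicular to the wall have length x and the parallel side y, so 2x + y = 339 and the area is A = xy = x(339 − 2x).
A'(x) = 339 − 4x = 0 gives x = 339/4, and A''(x) = −4 < 0 confirms a maximum.
Then y = 339 − 2·339/4 = 339/2 and A = 114921/8.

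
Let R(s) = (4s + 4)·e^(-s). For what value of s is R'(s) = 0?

Differentiating with the product rule gives R'(s) = (-4s)·e^(-s). Since e^(-s) > 0, the only critical point is s = 0.
R''(0) has the same sign as -4 < 0, so this is a local maximum.
R(0) = (4)·e^(0) ≈ 4.0000.

0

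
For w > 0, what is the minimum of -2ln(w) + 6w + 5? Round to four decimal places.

9.1972

h'(w) = -2/w + 6 = 0 gives w = 1/3.
h''(w) = 2/w², which is positive for w > 0, so this is a local minimum.
h(1/3) = -2·ln(1/3) + 2 + 5 ≈ 9.1972.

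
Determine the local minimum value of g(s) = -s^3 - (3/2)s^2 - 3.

g'(s) = -3s^2 - 3s. Setting g'(s) = 0 gives s ∈ {-1, 0}.
g''(s) = -6s - 3. g''(-1) = 3 > 0 ⇒ local minimum; g''(0) = -3 < 0 ⇒ local maximum.
Thus g has its local minimum at s = -1, with value -7/2.

-7/2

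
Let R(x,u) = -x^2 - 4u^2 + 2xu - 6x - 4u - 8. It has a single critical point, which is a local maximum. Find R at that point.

∂R/∂x = -2x + 2u - 6 = 0 and ∂R/∂u = 2x - 8u - 4 = 0, so (x, u) = (-14/3, -5/3).
The Hessian has R_{xx} = -2, R_{uu} = -8, R_{xu} = 2, giving D = 12 > 0 with R_{xx} < 0, so the point is a local maximum.
R(-14/3, -5/3) = 28/3.

28/3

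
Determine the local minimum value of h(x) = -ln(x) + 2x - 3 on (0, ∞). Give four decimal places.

h'(x) = -1/x + 2 = 0 gives x = 1/2.
h''(x) = 1/x², which is positive for x > 0, so this is a local minimum.
h(1/2) = -1·ln(1/2) + 1 - 3 ≈ -1.3069.

-1.3069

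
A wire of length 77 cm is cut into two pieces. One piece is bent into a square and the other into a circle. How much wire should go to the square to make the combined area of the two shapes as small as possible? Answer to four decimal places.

Let x be the length used for the square. Square side x/4; circle radius (77−x)/(2π).
A(x) = (x/4)² + π·((77−x)/(2π))² = x²/16 + (77−x)²/(4π) for 0 ≤ x ≤ 77. A'(x) = x/8 − (77−x)/(2π) = 0 gives x = 4·77/(π+4) ≈ 43.1276.
A'' = 1/8 + 1/(2π) > 0, so this gives the minimum combined area; x ≈ 43.1276 cm to the square.

43.1276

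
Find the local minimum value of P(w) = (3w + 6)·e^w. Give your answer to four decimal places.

-0.1494

By the product rule, P'(w) = (3w + 9)·e^w. Since e^w > 0, the only critical point is w = -3.
P''(-3) has the same sign as 3 > 0, so this is a local minimum.
P(-3) = (-3)·e^(-3) ≈ -0.1494.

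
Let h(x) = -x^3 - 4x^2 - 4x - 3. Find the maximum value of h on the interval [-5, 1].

42

The derivative is -3x^2 - 8x - 4, which vanishes at x = -2 and x = -2/3.
Candidates: h(-5) = 42, h(-2) = -3, h(-2/3) = -49/27, h(1) = -12.
The maximum over the interval is 42, attained at x = -5.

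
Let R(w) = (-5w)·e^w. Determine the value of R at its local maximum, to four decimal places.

By the product rule, R'(w) = (-5w - 5)·e^w. Since e^w > 0, the only critical point is w = -1.
R''(-1) has the same sign as -5 < 0, so this is a local maximum.
R(-1) = (5)·e^(-1) ≈ 1.8394.

1.8394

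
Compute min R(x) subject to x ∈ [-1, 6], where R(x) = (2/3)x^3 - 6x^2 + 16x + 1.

-65/3

R'(x) = 2x^2 - 12x + 16, which vanishes at x = 2 and x = 4.
Evaluating at the critical points and endpoints: R(-1) = -65/3; R(2) = 43/3; R(4) = 35/3; R(6) = 25.
So the minimum is R(-1) = -65/3.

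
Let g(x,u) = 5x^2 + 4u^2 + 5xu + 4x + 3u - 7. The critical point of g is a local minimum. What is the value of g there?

-434/55

∂g/∂x = 10x + 5u + 4 = 0 and ∂g/∂u = 5x + 8u + 3 = 0, so (x, u) = (-17/55, -2/11).
The Hessian has g_{xx} = 10, g_{uu} = 8, g_{xu} = 5, giving D = 55 > 0 with g_{xx} > 0, so the point is a local minimum.
g(-17/55, -2/11) = -434/55.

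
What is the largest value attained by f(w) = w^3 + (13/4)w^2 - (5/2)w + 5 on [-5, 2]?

Differentiating, f'(w) = 3w^2 + (13/2)w - 5/2; which vanishes at w = -5/2 and w = 1/3.
Compare values at every candidate in [-5, 2]: f(-5) = -105/4, f(-5/2) = 255/16, f(1/3) = 493/108, f(2) = 21.
Hence the absolute maximum is 21 at w = 2.

21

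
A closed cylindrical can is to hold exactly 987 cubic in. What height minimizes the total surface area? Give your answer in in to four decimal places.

With radius r and height h, πr²h = 987 so h = 987/(πr²), and S(r) = 2πr² + 2πrh = 2πr² + 2·987/r.
S'(r) = 4πr − 2·987/r² = 0 ⇒ r³ = 987/(2π), so r ≈ 5.3957 and h = 2r ≈ 10.7913.
S''(r) = 4π + 4·987/r³ > 0, so this is the minimum; S ≈ 548.7729.

10.7913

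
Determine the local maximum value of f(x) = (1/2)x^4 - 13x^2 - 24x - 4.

Critical points: f'(x) = 2x^3 - 26x - 24 vanishes at x = -3, -1, 4.
Second-derivative test with f''(x) = 6x^2 - 26: f''(-3) = 28 > 0 ⇒ local minimum; f''(-1) = -20 < 0 ⇒ local maximum; f''(4) = 70 > 0 ⇒ local minimum.
So the local maximum value is f(-1) = 15/2.

15/2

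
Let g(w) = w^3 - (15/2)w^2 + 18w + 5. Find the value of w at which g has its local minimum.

3

Critical points: g'(w) = 3w^2 - 15w + 18 vanishes at w = 2, 3.
g''(w) = 6w - 15. g''(2) = -3 < 0 ⇒ local maximum; g''(3) = 3 > 0 ⇒ local minimum.
So the local minimum value is g(3) = 37/2.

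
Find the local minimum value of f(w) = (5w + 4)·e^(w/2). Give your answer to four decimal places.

Differentiating with the product rule gives f'(w) = ((5/2)w + 7)·e^(w/2). Since e^(w/2) > 0, the only critical point is w = -14/5.
f''(-14/5) has the same sign as 5/2 > 0, so this is a local minimum.
f(-14/5) = (-10)·e^(-7/5) ≈ -2.4660.

-2.4660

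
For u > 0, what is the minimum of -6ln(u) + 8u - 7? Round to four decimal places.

0.7261

g'(u) = -6/u + 8 = 0 gives u = 3/4.
g''(u) = 6/u², which is positive for u > 0, so this is a local minimum.
g(3/4) = -6·ln(3/4) + 6 - 7 ≈ 0.7261.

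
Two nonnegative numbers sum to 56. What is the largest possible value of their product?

With x + y = 56, the product is P(x) = x(56 − x).
P'(x) = 56 − 2x = 0 gives x = 28; P'' = −2 < 0, so this is the maximum.
P = 28·28 = 784.

784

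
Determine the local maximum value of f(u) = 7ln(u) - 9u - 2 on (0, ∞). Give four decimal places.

f'(u) = 7/u − 9 = 0 gives u = 7/9.
f''(u) = -7/u², which is negative for u > 0, so this is a local maximum.
f(7/9) = 7·ln(7/9) - 7 - 2 ≈ -10.7592.

-10.7592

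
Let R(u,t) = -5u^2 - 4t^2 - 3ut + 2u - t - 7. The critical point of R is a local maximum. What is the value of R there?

-470/71

∂R/∂u = -10u - 3t + 2 = 0 and ∂R/∂t = -3u - 8t - 1 = 0, so (u, t) = (19/71, -16/71).
The Hessian has R_{uu} = -10, R_{tt} = -8, R_{ut} = -3, giving D = 71 > 0 with R_{uu} < 0, so the point is a local maximum.
R(19/71, -16/71) = -470/71.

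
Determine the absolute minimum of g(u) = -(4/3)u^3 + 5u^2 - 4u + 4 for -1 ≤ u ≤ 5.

g'(u) = -4u^2 + 10u - 4, which vanishes at u = 1/2 and u = 2.
Evaluating at the critical points and endpoints: g(-1) = 43/3,  g(1/2) = 37/12,  g(2) = 16/3,  g(5) = -173/3.
The minimum over the interval is -173/3, attained at u = 5.

-173/3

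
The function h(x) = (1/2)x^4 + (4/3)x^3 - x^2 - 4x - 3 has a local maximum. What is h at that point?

Critical points: h'(x) = 2x^3 + 4x^2 - 2x - 4 vanishes at x = -2, -1, 1.
Second-derivative test with h''(x) = 6x^2 + 8x - 2: h''(-2) = 6 > 0 ⇒ local minimum; h''(-1) = -4 < 0 ⇒ local maximum; h''(1) = 12 > 0 ⇒ local minimum.
So the local maximum value is h(-1) = -5/6.

-5/6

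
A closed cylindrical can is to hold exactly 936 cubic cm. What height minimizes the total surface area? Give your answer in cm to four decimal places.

10.6022

With radius r and height h, πr²h = 936 so h = 936/(πr²), and S(r) = 2πr² + 2πrh = 2πr² + 2·936/r.
S'(r) = 4πr − 2·936/r² = 0 ⇒ r³ = 936/(2π), so r ≈ 5.3011 and h = 2r ≈ 10.6022.
S''(r) = 4π + 4·936/r³ > 0, so this is the minimum; S ≈ 529.7022.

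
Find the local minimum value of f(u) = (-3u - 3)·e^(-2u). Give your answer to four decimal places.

f'(u) = (-3)·e^(-2u) + (-3u - 3)·(-2)·e^(-2u) = (6u + 3)·e^(-2u). Since e^(-2u) > 0, the only critical point is u = -1/2.
f''(-1/2) has the same sign as 6 > 0, so this is a local minimum.
f(-1/2) = (-3/2)·e^(1) ≈ -4.0774.

-4.0774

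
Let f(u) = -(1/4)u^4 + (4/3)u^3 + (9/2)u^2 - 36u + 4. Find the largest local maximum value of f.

385/4

Critical points: f'(u) = -u^3 + 4u^2 + 9u - 36 vanishes at u = -3, 3, 4.
Since f''(u) = -3u^2 + 8u + 9, we get f''(-3) = -42 < 0 ⇒ local maximum; f''(3) = 6 > 0 ⇒ local minimum; f''(4) = -7 < 0 ⇒ local maximum.
Thus f has its largest local maximum at u = -3, with value 385/4.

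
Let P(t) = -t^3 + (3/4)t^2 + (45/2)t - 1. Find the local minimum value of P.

P'(t) = -3t^2 + (3/2)t + 45/2 = 0 at t = -5/2, 3.
Since P''(t) = -6t + 3/2, we get P''(-5/2) = 33/2 > 0 ⇒ local minimum; P''(3) = -33/2 < 0 ⇒ local maximum.
So the local minimum value is P(-5/2) = -591/16.

-591/16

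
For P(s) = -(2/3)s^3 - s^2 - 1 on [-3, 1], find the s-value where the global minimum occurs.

Differentiating, P'(s) = -2s^2 - 2s; which vanishes at s = -1 and s = 0.
Compare values at every candidate in [-3, 1]: P(-3) = 8,  P(-1) = -4/3,  P(0) = -1,  P(1) = -8/3.
So the minimum is P(1) = -8/3.

1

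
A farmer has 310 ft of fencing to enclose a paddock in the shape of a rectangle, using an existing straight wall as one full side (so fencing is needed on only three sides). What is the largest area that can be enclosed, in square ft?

Let the sides perpendicular to the wall have length x and the parallel side y, so 2x + y = 310 and the area is A = xy = x(310 − 2x).
A'(x) = 310 − 4x = 0 gives x = 155/2, and A''(x) = −4 < 0 confirms a maximum.
Then y = 310 − 2·155/2 = 155 and A = 24025/2.

24025/2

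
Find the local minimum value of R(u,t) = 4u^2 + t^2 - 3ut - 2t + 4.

∂R/∂u = 8u - 3t = 0 and ∂R/∂t = -3u + 2t - 2 = 0, so (u, t) = (6/7, 16/7).
The Hessian has R_{uu} = 8, R_{tt} = 2, R_{ut} = -3, giving D = 7 > 0 with R_{uu} > 0, so the point is a local minimum.
R(6/7, 16/7) = 12/7.

12/7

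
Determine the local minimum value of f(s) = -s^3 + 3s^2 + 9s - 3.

-8

f'(s) = -3s^2 + 6s + 9 = 0 at s = -1, 3.
Since f''(s) = -6s + 6, we get f''(-1) = 12 > 0 ⇒ local minimum; f''(3) = -12 < 0 ⇒ local maximum.
Thus f has its local minimum at s = -1, with value -8.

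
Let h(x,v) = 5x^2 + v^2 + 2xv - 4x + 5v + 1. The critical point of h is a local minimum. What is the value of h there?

-165/16

∂h/∂x = 10x + 2v - 4 = 0 and ∂h/∂v = 2x + 2v + 5 = 0, so (x, v) = (9/8, -29/8).
The Hessian has h_{xx} = 10, h_{vv} = 2, h_{xv} = 2, giving D = 16 > 0 with h_{xx} > 0, so the point is a local minimum.
h(9/8, -29/8) = -165/16.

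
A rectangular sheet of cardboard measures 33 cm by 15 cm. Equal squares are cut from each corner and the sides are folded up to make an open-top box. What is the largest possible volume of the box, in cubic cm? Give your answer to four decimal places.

With cut size x, the volume is V(x) = x(33 − 2x)(15 − 2x) for 0 < x < 7.5.
V'(x) = 12x^2 − 192x + 495. Setting V'(x) = 0 gives x ≈ 3.2303 (the root in (0, 7.5)).
V''(x) = 24x − 192 is negative there, so this is the maximum; V ≈ 732.0847.

732.0847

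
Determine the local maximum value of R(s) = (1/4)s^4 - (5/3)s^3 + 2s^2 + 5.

R'(s) = s^3 - 5s^2 + 4s = 0 at s = 0, 1, 4.
Since R''(s) = 3s^2 - 10s + 4, we get R''(0) = 4 > 0 ⇒ local minimum; R''(1) = -3 < 0 ⇒ local maximum; R''(4) = 12 > 0 ⇒ local minimum.
Thus R has its local maximum at s = 1, with value 67/12.

67/12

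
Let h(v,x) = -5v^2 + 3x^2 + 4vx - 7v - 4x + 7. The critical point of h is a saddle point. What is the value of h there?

∂h/∂v = -10v + 4x - 7 = 0 and ∂h/∂x = 4v + 6x - 4 = 0, so (v, x) = (-13/38, 17/19).
The Hessian has h_{vv} = -10, h_{xx} = 6, h_{vx} = 4, giving D = -76 < 0, so the point is a saddle point.
h(-13/38, 17/19) = 487/76.

487/76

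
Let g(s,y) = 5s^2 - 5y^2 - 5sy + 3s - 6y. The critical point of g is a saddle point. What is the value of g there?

∂g/∂s = 10s - 5y + 3 = 0 and ∂g/∂y = -5s - 10y - 6 = 0, so (s, y) = (-12/25, -9/25).
The Hessian has g_{ss} = 10, g_{yy} = -10, g_{sy} = -5, giving D = -125 < 0, so the point is a saddle point.
g(-12/25, -9/25) = 9/25.

9/25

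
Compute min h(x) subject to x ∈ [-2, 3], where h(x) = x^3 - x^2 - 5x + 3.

The derivative is 3x^2 - 2x - 5, which vanishes at x = -1 and x = 5/3.
Candidates: h(-2) = 1; h(-1) = 6; h(5/3) = -94/27; h(3) = 6.
So the minimum is h(5/3) = -94/27.

-94/27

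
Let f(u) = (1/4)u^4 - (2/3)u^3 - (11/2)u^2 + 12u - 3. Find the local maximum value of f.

f'(u) = u^3 - 2u^2 - 11u + 12. Setting f'(u) = 0 gives u ∈ {-3, 1, 4}.
Since f''(u) = 3u^2 - 4u - 11, we get f''(-3) = 28 > 0 ⇒ local minimum; f''(1) = -12 < 0 ⇒ local maximum; f''(4) = 21 > 0 ⇒ local minimum.
So the local maximum value is f(1) = 37/12.

37/12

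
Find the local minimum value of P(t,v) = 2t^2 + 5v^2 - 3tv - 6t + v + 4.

-40/31

∂P/∂t = 4t - 3v - 6 = 0 and ∂P/∂v = -3t + 10v + 1 = 0, so (t, v) = (57/31, 14/31).
The Hessian has P_{tt} = 4, P_{vv} = 10, P_{tv} = -3, giving D = 31 > 0 with P_{tt} > 0, so the point is a local minimum.
P(57/31, 14/31) = -40/31.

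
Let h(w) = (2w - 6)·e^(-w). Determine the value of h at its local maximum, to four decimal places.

0.0366

By the product rule, h'(w) = (-2w + 8)·e^(-w). Since e^(-w) > 0, the only critical point is w = 4.
h''(4) has the same sign as -2 < 0, so this is a local maximum.
h(4) = (2)·e^(-4) ≈ 0.0366.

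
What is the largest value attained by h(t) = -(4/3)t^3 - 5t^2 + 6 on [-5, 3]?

The derivative is -4t^2 - 10t, which vanishes at t = -5/2 and t = 0.
Evaluating at the critical points and endpoints: h(-5) = 143/3; h(-5/2) = -53/12; h(0) = 6; h(3) = -75.
So the maximum is h(-5) = 143/3.

143/3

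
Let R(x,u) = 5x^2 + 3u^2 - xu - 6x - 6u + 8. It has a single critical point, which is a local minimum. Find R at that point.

148/59

∂R/∂x = 10x - u - 6 = 0 and ∂R/∂u = -x + 6u - 6 = 0, so (x, u) = (42/59, 66/59).
The Hessian has R_{xx} = 10, R_{uu} = 6, R_{xu} = -1, giving D = 59 > 0 with R_{xx} > 0, so the point is a local minimum.
R(42/59, 66/59) = 148/59.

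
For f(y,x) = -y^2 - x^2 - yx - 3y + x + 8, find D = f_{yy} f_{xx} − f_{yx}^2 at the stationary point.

∂f/∂y = -2y - x - 3 = 0 and ∂f/∂x = -y - 2x + 1 = 0, so (y, x) = (-7/3, 5/3).
The Hessian has f_{yy} = -2, f_{xx} = -2, f_{yx} = -1, giving D = 3 > 0 with f_{yy} < 0, so the point is a local maximum.
D = (-2)·(-2) − (-1)^2 = 3.

3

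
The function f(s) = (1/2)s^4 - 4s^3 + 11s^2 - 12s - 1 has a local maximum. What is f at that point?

f'(s) = 2s^3 - 12s^2 + 22s - 12. Setting f'(s) = 0 gives s ∈ {1, 2, 3}.
Second-derivative test with f''(s) = 6s^2 - 24s + 22: f''(1) = 4 > 0 ⇒ local minimum; f''(2) = -2 < 0 ⇒ local maximum; f''(3) = 4 > 0 ⇒ local minimum.
So the local maximum value is f(2) = -5.

-5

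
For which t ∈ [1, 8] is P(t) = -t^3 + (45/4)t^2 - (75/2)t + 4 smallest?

8

The derivative is -3t^2 + (45/2)t - 75/2, which vanishes at t = 5/2 and t = 5.
Evaluating at the critical points and endpoints: P(1) = -93/4; P(5/2) = -561/16; P(5) = -109/4; P(8) = -88.
So the minimum is P(8) = -88.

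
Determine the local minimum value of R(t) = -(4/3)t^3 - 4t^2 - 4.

-28/3

Critical points: R'(t) = -4t^2 - 8t vanishes at t = -2, 0.
Since R''(t) = -8t - 8, we get R''(-2) = 8 > 0 ⇒ local minimum; R''(0) = -8 < 0 ⇒ local maximum.
The local minimum is R(-2) = -28/3.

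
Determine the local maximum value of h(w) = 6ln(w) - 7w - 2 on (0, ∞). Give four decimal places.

-8.9249

h'(w) = 6/w − 7 = 0 gives w = 6/7.
h''(w) = -6/w², which is negative for w > 0, so this is a local maximum.
h(6/7) = 6·ln(6/7) - 6 - 2 ≈ -8.9249.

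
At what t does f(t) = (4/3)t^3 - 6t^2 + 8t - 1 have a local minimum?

f'(t) = 4t^2 - 12t + 8. Setting f'(t) = 0 gives t ∈ {1, 2}.
f''(t) = 8t - 12. f''(1) = -4 < 0 ⇒ local maximum; f''(2) = 4 > 0 ⇒ local minimum.
So the local minimum value is f(2) = 5/3.

2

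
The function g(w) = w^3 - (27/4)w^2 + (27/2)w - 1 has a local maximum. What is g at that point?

g'(w) = 3w^2 - (27/2)w + 27/2 = 0 at w = 3/2, 3.
Since g''(w) = 6w - 27/2, we get g''(3/2) = -9/2 < 0 ⇒ local maximum; g''(3) = 9/2 > 0 ⇒ local minimum.
The local maximum is g(3/2) = 119/16.

119/16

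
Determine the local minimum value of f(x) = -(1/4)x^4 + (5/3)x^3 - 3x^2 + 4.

4/3

f'(x) = -x^3 + 5x^2 - 6x. Setting f'(x) = 0 gives x ∈ {0, 2, 3}.
Second-derivative test with f''(x) = -3x^2 + 10x - 6: f''(0) = -6 < 0 ⇒ local maximum; f''(2) = 2 > 0 ⇒ local minimum; f''(3) = -3 < 0 ⇒ local maximum.
The local minimum is f(2) = 4/3.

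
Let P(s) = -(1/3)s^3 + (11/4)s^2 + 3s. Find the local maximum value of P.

45

P'(s) = -s^2 + (11/2)s + 3. Setting P'(s) = 0 gives s ∈ {-1/2, 6}.
Second-derivative test with P''(s) = -2s + 11/2: P''(-1/2) = 13/2 > 0 ⇒ local minimum; P''(6) = -13/2 < 0 ⇒ local maximum.
Thus P has its local maximum at s = 6, with value 45.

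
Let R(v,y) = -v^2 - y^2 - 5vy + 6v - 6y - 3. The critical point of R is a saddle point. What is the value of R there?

∂R/∂v = -2v - 5y + 6 = 0 and ∂R/∂y = -5v - 2y - 6 = 0, so (v, y) = (-2, 2).
The Hessian has R_{vv} = -2, R_{yy} = -2, R_{vy} = -5, giving D = -21 < 0, so the point is a saddle point.
R(-2, 2) = -15.

-15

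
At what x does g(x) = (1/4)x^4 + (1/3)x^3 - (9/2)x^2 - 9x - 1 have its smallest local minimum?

3

Critical points: g'(x) = x^3 + x^2 - 9x - 9 vanishes at x = -3, -1, 3.
Since g''(x) = 3x^2 + 2x - 9, we get g''(-3) = 12 > 0 ⇒ local minimum; g''(-1) = -8 < 0 ⇒ local maximum; g''(3) = 24 > 0 ⇒ local minimum.
Thus g has its smallest local minimum at x = 3, with value -157/4.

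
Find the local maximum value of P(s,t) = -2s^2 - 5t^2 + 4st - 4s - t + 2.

∂P/∂s = -4s + 4t - 4 = 0 and ∂P/∂t = 4s - 10t - 1 = 0, so (s, t) = (-11/6, -5/6).
The Hessian has P_{ss} = -4, P_{tt} = -10, P_{st} = 4, giving D = 24 > 0 with P_{ss} < 0, so the point is a local maximum.
P(-11/6, -5/6) = 73/12.

73/12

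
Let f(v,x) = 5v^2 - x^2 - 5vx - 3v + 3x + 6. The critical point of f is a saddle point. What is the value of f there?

29/5

∂f/∂v = 10v - 5x - 3 = 0 and ∂f/∂x = -5v - 2x + 3 = 0, so (v, x) = (7/15, 1/3).
The Hessian has f_{vv} = 10, f_{xx} = -2, f_{vx} = -5, giving D = -45 < 0, so the point is a saddle point.
f(7/15, 1/3) = 29/5.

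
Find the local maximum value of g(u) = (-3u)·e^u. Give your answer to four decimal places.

1.1036

By the product rule, g'(u) = (-3u - 3)·e^u. Since e^u > 0, the only critical point is u = -1.
g''(-1) has the same sign as -3 < 0, so this is a local maximum.
g(-1) = (3)·e^(-1) ≈ 1.1036.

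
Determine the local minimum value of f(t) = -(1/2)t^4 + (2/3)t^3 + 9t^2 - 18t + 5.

f'(t) = -2t^3 + 2t^2 + 18t - 18 = 0 at t = -3, 1, 3.
Second-derivative test with f''(t) = -6t^2 + 4t + 18: f''(-3) = -48 < 0 ⇒ local maximum; f''(1) = 16 > 0 ⇒ local minimum; f''(3) = -24 < 0 ⇒ local maximum.
The local minimum is f(1) = -23/6.

-23/6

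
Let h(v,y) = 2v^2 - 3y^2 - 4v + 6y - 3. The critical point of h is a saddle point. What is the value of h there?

-2

∂h/∂v = 4v - 4 = 0 and ∂h/∂y = -6y + 6 = 0, so (v, y) = (1, 1).
The Hessian has h_{vv} = 4, h_{yy} = -6, h_{vy} = 0, giving D = -24 < 0, so the point is a saddle point.
h(1, 1) = -2.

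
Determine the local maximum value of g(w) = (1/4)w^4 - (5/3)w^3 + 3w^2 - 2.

2/3

g'(w) = w^3 - 5w^2 + 6w = 0 at w = 0, 2, 3.
Since g''(w) = 3w^2 - 10w + 6, we get g''(0) = 6 > 0 ⇒ local minimum; g''(2) = -2 < 0 ⇒ local maximum; g''(3) = 3 > 0 ⇒ local minimum.
Thus g has its local maximum at w = 2, with value 2/3.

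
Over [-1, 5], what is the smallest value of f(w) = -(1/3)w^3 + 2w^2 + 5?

The derivative is -w^2 + 4w, which vanishes at w = 0 and w = 4.
Evaluating at the critical points and endpoints: f(-1) = 22/3,  f(0) = 5,  f(4) = 47/3,  f(5) = 40/3.
The minimum over the interval is 5, attained at w = 0.

5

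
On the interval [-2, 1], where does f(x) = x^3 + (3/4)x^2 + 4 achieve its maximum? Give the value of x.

Differentiating, f'(x) = 3x^2 + (3/2)x; which vanishes at x = -1/2 and x = 0.
Compare values at every candidate in [-2, 1]: f(-2) = -1; f(-1/2) = 65/16; f(0) = 4; f(1) = 23/4.
So the maximum is f(1) = 23/4.

1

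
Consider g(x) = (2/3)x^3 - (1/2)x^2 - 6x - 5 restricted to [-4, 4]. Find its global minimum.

Differentiating, g'(x) = 2x^2 - x - 6; which vanishes at x = -3/2 and x = 2.
Compare values at every candidate in [-4, 4]: g(-4) = -95/3; g(-3/2) = 5/8; g(2) = -41/3; g(4) = 17/3.
So the minimum is g(-4) = -95/3.

-95/3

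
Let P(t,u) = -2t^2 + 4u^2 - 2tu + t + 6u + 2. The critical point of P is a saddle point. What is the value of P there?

4/9

∂P/∂t = -4t - 2u + 1 = 0 and ∂P/∂u = -2t + 8u + 6 = 0, so (t, u) = (5/9, -11/18).
The Hessian has P_{tt} = -4, P_{uu} = 8, P_{tu} = -2, giving D = -36 < 0, so the point is a saddle point.
P(5/9, -11/18) = 4/9.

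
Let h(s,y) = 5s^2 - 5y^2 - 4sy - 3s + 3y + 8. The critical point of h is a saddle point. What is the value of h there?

∂h/∂s = 10s - 4y - 3 = 0 and ∂h/∂y = -4s - 10y + 3 = 0, so (s, y) = (21/58, 9/58).
The Hessian has h_{ss} = 10, h_{yy} = -10, h_{sy} = -4, giving D = -116 < 0, so the point is a saddle point.
h(21/58, 9/58) = 223/29.

223/29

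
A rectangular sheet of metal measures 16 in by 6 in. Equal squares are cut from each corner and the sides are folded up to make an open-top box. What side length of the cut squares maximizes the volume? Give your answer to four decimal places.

1.3333

With cut size x, the volume is V(x) = x(16 − 2x)(6 − 2x) for 0 < x < 3.
V'(x) = 12x^2 − 88x + 96. Setting V'(x) = 0 gives x ≈ 1.3333 (the root in (0, 3)).
V''(x) = 24x − 88 is negative there, so this is the maximum; V ≈ 59.2593.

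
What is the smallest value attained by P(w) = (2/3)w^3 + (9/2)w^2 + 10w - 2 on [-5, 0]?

P'(w) = 2w^2 + 9w + 10, which vanishes at w = -5/2 and w = -2.
Evaluating at the critical points and endpoints: P(-5) = -137/6; P(-5/2) = -223/24; P(-2) = -28/3; P(0) = -2.
Hence the absolute minimum is -137/6 at w = -5.

-137/6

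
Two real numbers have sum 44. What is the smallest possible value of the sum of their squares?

968

With a + b = 44, a^2 + b^2 = a^2 + (44 − a)^2.
The derivative 2a − 2(44 − a) = 4a − 88 vanishes at a = 22; second derivative 4 > 0, a minimum.
The minimum is 2·(22)^2 = 968.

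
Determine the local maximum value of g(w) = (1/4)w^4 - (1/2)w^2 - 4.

-4

g'(w) = w^3 - w = 0 at w = -1, 0, 1.
Second-derivative test with g''(w) = 3w^2 - 1: g''(-1) = 2 > 0 ⇒ local minimum; g''(0) = -1 < 0 ⇒ local maximum; g''(1) = 2 > 0 ⇒ local minimum.
So the local maximum value is g(0) = -4.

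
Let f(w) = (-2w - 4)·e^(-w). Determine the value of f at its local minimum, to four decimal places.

Differentiating with the product rule gives f'(w) = (2w + 2)·e^(-w). Since e^(-w) > 0, the only critical point is w = -1.
f''(-1) has the same sign as 2 > 0, so this is a local minimum.
f(-1) = (-2)·e^(1) ≈ -5.4366.

-5.4366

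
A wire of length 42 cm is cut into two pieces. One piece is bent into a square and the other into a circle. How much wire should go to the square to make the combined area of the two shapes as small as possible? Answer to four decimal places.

Let x be the length used for the square. Square side x/4; circle radius (42−x)/(2π).
A(x) = (x/4)² + π·((42−x)/(2π))² = x²/16 + (42−x)²/(4π) for 0 ≤ x ≤ 42. A'(x) = x/8 − (42−x)/(2π) = 0 gives x = 4·42/(π+4) ≈ 23.5242.
A'' = 1/8 + 1/(2π) > 0, so this gives the minimum combined area; x ≈ 23.5242 cm to the square.

23.5242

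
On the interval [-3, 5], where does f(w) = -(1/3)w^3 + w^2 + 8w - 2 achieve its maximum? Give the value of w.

f'(w) = -w^2 + 2w + 8, which vanishes at w = -2 and w = 4.
Candidates: f(-3) = -8, f(-2) = -34/3, f(4) = 74/3, f(5) = 64/3.
So the maximum is f(4) = 74/3.

4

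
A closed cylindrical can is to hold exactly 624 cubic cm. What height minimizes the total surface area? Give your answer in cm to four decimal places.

9.2619

With radius r and height h, πr²h = 624 so h = 624/(πr²), and S(r) = 2πr² + 2πrh = 2πr² + 2·624/r.
S'(r) = 4πr − 2·624/r² = 0 ⇒ r³ = 624/(2π), so r ≈ 4.6309 and h = 2r ≈ 9.2619.
S''(r) = 4π + 4·624/r³ > 0, so this is the minimum; S ≈ 404.2384.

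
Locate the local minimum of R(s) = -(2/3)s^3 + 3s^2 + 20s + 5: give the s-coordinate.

-2

Critical points: R'(s) = -2s^2 + 6s + 20 vanishes at s = -2, 5.
Since R''(s) = -4s + 6, we get R''(-2) = 14 > 0 ⇒ local minimum; R''(5) = -14 < 0 ⇒ local maximum.
Thus R has its local minimum at s = -2, with value -53/3.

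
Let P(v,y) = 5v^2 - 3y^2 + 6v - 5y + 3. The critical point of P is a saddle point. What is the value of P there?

∂P/∂v = 10v + 6 = 0 and ∂P/∂y = -6y - 5 = 0, so (v, y) = (-3/5, -5/6).
The Hessian has P_{vv} = 10, P_{yy} = -6, P_{vy} = 0, giving D = -60 < 0, so the point is a saddle point.
P(-3/5, -5/6) = 197/60.

197/60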